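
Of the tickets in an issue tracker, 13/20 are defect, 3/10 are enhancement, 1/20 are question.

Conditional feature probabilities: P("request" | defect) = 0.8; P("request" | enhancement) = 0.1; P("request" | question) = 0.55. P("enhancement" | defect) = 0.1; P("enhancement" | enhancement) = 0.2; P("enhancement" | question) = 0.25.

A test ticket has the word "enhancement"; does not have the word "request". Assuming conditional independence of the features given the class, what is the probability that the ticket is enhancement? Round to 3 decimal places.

defect: 0.65 × (1−0.8) × 0.1 = 0.013
enhancement: 0.3 × (1−0.1) × 0.2 = 0.054
question: 0.05 × (1−0.55) × 0.25 = 0.005625
P(enhancement | x) = 0.054 / 0.072625 ≈ 0.744

0.744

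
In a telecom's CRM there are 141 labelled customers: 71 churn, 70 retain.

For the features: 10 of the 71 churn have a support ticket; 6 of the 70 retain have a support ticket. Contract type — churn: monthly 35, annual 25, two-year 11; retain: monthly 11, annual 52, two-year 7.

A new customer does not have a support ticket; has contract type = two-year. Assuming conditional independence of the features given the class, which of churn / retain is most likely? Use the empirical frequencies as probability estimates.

churn

churn: (71/141) × (61/71) × (11/71) ≈ 0.0670263
retain: (70/141) × (64/70) × (7/70) ≈ 0.0453901
Highest score → churn.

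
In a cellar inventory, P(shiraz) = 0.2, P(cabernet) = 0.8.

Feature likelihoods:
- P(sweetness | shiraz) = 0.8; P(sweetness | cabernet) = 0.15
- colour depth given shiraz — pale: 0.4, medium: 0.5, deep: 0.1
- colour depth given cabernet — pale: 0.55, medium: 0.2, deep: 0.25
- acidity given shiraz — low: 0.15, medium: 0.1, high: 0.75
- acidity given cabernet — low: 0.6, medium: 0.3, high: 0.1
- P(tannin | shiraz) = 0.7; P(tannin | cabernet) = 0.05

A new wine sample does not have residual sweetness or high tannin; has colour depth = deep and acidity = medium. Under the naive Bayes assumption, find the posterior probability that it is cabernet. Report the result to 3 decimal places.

shiraz: 0.2 × (1−0.8) × 0.1 × 0.1 × (1−0.7) = 0.00012
cabernet: 0.8 × (1−0.15) × 0.25 × 0.3 × (1−0.05) = 0.04845
P(cabernet | x) = 0.04845 / 0.04857 ≈ 0.998

0.998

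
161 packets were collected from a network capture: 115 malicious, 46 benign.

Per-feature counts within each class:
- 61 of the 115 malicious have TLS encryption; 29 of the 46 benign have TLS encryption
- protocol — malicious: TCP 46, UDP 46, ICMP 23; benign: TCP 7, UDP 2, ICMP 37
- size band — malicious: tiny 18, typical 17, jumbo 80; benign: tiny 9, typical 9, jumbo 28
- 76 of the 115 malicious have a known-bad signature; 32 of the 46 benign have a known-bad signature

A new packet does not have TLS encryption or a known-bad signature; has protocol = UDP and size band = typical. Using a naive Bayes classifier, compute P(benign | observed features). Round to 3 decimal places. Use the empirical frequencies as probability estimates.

malicious: (115/161) × (54/115) × (46/115) × (17/115) × (39/115) ≈ 0.00672583
benign: (46/161) × (17/46) × (2/46) × (9/46) × (14/46) ≈ 0.00027337
P(benign | x) = 0.00027337 / 0.0069992 ≈ 0.039

0.039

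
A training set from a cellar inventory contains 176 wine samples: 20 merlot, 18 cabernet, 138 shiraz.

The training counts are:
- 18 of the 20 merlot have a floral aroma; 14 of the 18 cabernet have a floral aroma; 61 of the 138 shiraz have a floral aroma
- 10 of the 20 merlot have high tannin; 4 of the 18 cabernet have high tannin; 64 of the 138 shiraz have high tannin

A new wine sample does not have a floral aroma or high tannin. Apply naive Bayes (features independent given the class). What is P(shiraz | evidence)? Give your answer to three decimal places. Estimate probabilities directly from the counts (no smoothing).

0.909

merlot: (20/176) × (2/20) × (10/20) ≈ 0.00568182
cabernet: (18/176) × (4/18) × (14/18) ≈ 0.0176768
shiraz: (138/176) × (77/138) × (74/138) ≈ 0.234601
P(shiraz | x) = 0.234601 / 0.25795962 ≈ 0.909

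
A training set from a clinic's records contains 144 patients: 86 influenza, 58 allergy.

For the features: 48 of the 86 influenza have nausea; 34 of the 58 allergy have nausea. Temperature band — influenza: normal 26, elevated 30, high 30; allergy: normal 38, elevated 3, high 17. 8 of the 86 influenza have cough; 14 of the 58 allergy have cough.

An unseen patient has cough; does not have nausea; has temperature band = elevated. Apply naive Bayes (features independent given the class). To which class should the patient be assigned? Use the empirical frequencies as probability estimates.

influenza

influenza: (86/144) × (38/86) × (30/86) × (8/86) ≈ 0.00856319
allergy: (58/144) × (24/58) × (3/58) × (14/58) ≈ 0.00208086
Highest score → influenza.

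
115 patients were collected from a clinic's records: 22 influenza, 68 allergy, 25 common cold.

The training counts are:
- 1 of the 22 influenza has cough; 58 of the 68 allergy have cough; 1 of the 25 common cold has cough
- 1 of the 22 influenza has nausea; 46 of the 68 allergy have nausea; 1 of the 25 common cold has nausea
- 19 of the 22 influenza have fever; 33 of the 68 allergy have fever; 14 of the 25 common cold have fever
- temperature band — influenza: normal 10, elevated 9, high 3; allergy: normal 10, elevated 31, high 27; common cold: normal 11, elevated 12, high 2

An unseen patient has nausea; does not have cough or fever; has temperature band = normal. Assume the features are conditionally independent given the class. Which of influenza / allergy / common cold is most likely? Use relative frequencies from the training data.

influenza: (22/115) × (21/22) × (1/22) × (3/22) × (10/22) ≈ 0.000514487
allergy: (68/115) × (10/68) × (46/68) × (35/68) × (10/68) ≈ 0.00445247
common cold: (25/115) × (24/25) × (1/25) × (11/25) × (11/25) ≈ 0.00161614
Highest score → allergy.

allergy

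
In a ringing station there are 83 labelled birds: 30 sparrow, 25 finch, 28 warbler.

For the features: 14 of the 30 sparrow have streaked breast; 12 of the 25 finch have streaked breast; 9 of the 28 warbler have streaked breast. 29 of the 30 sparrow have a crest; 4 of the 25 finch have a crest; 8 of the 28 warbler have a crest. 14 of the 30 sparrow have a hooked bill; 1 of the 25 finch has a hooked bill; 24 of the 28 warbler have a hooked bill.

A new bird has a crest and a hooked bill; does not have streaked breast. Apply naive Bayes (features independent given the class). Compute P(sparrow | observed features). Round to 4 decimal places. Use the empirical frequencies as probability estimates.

0.6038

sparrow: (30/83) × (16/30) × (29/30) × (14/30) ≈ 0.0869612
finch: (25/83) × (13/25) × (4/25) × (1/25) ≈ 0.00100241
warbler: (28/83) × (19/28) × (8/28) × (24/28) ≈ 0.056061
P(sparrow | x) = 0.0869612 / 0.14402461 ≈ 0.6038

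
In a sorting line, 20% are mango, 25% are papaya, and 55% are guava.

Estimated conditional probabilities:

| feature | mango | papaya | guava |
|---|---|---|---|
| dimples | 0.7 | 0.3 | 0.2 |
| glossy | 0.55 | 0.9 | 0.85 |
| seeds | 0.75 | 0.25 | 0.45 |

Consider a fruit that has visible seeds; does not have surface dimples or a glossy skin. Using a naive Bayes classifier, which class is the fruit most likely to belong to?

guava

mango: 0.2 × (1−0.7) × (1−0.55) × 0.75 = 0.02025
papaya: 0.25 × (1−0.3) × (1−0.9) × 0.25 = 0.004375
guava: 0.55 × (1−0.2) × (1−0.85) × 0.45 = 0.0297
Highest score → guava.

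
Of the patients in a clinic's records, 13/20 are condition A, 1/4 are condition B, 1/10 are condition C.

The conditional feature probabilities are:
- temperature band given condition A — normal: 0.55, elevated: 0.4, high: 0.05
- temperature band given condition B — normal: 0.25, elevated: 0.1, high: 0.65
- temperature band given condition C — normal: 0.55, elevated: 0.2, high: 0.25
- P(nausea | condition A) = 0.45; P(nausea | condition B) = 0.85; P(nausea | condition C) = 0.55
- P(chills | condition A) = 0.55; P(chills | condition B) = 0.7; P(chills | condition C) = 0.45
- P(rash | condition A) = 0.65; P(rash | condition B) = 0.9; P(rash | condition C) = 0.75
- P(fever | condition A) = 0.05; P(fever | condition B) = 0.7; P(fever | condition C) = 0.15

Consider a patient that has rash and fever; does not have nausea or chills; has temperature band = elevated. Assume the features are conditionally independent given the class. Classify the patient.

condition A: 0.65 × 0.4 × (1−0.45) × (1−0.55) × 0.65 × 0.05 = 0.002091375
condition B: 0.25 × 0.1 × (1−0.85) × (1−0.7) × 0.9 × 0.7 = 0.00070875
condition C: 0.1 × 0.2 × (1−0.55) × (1−0.45) × 0.75 × 0.15 = 0.000556875
Highest score → condition A.

condition A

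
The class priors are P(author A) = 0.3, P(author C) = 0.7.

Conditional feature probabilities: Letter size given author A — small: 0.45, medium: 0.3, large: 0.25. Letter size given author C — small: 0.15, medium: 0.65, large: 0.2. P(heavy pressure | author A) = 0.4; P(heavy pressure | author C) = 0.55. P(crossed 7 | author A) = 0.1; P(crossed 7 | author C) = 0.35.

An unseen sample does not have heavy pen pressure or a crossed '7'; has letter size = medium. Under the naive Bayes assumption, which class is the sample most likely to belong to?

author C

author A: 0.3 × 0.3 × (1−0.4) × (1−0.1) = 0.0486
author C: 0.7 × 0.65 × (1−0.55) × (1−0.35) = 0.1330875
Highest score → author C.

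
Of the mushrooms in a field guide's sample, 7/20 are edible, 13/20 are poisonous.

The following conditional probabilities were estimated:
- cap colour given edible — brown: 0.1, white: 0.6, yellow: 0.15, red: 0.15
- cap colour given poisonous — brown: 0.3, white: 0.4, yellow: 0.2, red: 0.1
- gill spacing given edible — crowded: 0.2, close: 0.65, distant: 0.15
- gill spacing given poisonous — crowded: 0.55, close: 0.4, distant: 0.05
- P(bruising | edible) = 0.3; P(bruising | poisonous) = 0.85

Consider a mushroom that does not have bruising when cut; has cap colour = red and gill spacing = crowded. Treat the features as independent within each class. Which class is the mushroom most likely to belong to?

edible: 0.35 × 0.15 × 0.2 × (1−0.3) = 0.00735
poisonous: 0.65 × 0.1 × 0.55 × (1−0.85) = 0.0053625
Highest score → edible.

edible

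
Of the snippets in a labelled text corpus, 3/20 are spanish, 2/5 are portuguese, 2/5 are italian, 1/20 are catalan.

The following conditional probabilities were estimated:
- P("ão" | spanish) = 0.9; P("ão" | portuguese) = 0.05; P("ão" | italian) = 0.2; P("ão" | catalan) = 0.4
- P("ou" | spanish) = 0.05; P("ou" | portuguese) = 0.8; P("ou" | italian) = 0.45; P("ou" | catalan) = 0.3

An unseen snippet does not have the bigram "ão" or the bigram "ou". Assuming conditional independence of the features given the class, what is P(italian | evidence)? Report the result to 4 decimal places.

0.6127

spanish: 0.15 × (1−0.9) × (1−0.05) = 0.01425
portuguese: 0.4 × (1−0.05) × (1−0.8) = 0.076
italian: 0.4 × (1−0.2) × (1−0.45) = 0.176
catalan: 0.05 × (1−0.4) × (1−0.3) = 0.021
P(italian | x) = 0.176 / 0.28725 ≈ 0.6127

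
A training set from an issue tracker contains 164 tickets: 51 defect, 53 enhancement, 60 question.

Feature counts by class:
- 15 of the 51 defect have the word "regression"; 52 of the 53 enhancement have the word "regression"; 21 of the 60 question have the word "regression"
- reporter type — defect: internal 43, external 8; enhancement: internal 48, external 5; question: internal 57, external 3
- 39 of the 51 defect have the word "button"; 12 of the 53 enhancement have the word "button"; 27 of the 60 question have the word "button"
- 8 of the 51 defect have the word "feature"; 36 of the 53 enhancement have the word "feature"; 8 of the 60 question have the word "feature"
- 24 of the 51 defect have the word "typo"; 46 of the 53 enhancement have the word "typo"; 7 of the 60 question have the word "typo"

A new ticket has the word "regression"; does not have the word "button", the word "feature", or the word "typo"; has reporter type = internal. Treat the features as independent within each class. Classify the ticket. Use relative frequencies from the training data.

question

defect: (51/164) × (15/51) × (43/51) × (12/51) × (43/51) × (27/51) ≈ 0.00809932
enhancement: (53/164) × (52/53) × (48/53) × (41/53) × (17/53) × (7/53) ≈ 0.00941083
question: (60/164) × (21/60) × (57/60) × (33/60) × (52/60) × (53/60) ≈ 0.0512199
Highest score → question.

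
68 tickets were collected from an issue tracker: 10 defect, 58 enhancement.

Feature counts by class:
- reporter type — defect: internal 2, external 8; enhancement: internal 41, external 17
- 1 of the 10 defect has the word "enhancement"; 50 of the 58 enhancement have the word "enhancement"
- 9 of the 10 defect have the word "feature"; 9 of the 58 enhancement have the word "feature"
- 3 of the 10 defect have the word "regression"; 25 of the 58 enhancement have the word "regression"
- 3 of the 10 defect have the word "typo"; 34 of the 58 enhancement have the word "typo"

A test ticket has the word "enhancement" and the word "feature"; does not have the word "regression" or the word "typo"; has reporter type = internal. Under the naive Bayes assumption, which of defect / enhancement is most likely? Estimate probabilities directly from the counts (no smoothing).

enhancement

defect: (10/68) × (2/10) × (1/10) × (9/10) × (7/10) × (7/10) ≈ 0.00129706
enhancement: (58/68) × (41/58) × (50/58) × (9/58) × (33/58) × (24/58) ≈ 0.0189889
Highest score → enhancement.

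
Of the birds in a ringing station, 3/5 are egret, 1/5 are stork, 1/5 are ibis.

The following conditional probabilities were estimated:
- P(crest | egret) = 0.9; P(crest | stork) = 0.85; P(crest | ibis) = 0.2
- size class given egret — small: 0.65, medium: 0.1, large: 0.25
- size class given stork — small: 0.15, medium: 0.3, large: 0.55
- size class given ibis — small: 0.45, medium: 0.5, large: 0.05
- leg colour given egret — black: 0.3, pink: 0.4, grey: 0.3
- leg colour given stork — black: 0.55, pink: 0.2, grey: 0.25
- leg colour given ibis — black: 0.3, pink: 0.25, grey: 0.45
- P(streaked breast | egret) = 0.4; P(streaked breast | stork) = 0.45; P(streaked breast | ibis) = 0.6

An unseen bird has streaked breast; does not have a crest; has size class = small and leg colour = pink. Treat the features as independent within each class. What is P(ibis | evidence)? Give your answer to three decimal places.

0.619

egret: 0.6 × (1−0.9) × 0.65 × 0.4 × 0.4 = 0.00624
stork: 0.2 × (1−0.85) × 0.15 × 0.2 × 0.45 = 0.000405
ibis: 0.2 × (1−0.2) × 0.45 × 0.25 × 0.6 = 0.0108
P(ibis | x) = 0.0108 / 0.017445 ≈ 0.619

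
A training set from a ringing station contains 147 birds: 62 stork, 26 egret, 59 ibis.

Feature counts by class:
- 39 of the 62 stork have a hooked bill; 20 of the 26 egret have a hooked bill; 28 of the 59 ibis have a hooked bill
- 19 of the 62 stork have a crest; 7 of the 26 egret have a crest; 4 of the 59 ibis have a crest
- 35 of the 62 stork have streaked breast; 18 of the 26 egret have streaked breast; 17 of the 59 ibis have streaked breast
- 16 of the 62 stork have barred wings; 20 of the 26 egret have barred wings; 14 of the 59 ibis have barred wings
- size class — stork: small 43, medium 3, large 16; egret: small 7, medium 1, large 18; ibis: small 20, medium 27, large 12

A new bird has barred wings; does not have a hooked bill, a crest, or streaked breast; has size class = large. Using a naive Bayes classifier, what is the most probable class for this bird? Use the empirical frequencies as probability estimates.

stork: (62/147) × (23/62) × (43/62) × (27/62) × (16/62) × (16/62) ≈ 0.00314714
egret: (26/147) × (6/26) × (19/26) × (8/26) × (20/26) × (18/26) ≈ 0.0048875
ibis: (59/147) × (31/59) × (55/59) × (42/59) × (14/59) × (12/59) ≈ 0.00675395
Highest score → ibis.

ibis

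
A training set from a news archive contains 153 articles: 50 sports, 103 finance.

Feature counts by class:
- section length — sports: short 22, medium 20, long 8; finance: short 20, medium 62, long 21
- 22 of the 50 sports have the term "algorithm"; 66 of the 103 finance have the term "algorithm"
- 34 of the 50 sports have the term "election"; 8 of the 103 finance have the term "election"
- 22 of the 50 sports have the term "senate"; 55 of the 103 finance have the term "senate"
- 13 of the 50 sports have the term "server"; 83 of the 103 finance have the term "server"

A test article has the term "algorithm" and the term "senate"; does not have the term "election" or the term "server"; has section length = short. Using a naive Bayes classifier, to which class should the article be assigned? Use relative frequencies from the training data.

sports: (50/153) × (22/50) × (22/50) × (16/50) × (22/50) × (37/50) ≈ 0.00659202
finance: (103/153) × (20/103) × (66/103) × (95/103) × (55/103) × (20/103) ≈ 0.00801032
Highest score → finance.

finance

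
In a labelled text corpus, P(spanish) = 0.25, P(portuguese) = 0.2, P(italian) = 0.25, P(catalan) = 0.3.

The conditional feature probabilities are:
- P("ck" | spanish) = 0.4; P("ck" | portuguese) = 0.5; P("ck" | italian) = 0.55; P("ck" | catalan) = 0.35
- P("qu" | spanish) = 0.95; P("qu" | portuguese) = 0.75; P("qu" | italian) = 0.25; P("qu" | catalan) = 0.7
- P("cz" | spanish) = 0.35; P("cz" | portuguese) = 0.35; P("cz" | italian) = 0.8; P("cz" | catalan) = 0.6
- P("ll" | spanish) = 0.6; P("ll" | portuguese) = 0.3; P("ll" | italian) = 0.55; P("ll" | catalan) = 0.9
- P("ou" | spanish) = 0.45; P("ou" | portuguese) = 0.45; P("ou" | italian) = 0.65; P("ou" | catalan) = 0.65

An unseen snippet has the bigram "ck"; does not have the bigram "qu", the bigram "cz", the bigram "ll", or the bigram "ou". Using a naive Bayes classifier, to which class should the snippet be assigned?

spanish: 0.25 × 0.4 × (1−0.95) × (1−0.35) × (1−0.6) × (1−0.45) = 0.000715
portuguese: 0.2 × 0.5 × (1−0.75) × (1−0.35) × (1−0.3) × (1−0.45) = 0.00625625
italian: 0.25 × 0.55 × (1−0.25) × (1−0.8) × (1−0.55) × (1−0.65) = 0.0032484375
catalan: 0.3 × 0.35 × (1−0.7) × (1−0.6) × (1−0.9) × (1−0.65) = 0.000441
Highest score → portuguese.

portuguese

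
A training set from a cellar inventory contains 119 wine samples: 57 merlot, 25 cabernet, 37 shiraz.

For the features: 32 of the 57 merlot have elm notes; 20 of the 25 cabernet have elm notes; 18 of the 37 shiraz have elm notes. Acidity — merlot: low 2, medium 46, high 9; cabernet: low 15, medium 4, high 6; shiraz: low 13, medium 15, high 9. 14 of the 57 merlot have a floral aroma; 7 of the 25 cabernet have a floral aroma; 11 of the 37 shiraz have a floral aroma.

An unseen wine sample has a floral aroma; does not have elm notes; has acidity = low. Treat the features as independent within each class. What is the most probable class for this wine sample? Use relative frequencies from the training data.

merlot: (57/119) × (25/57) × (2/57) × (14/57) ≈ 0.00181051
cabernet: (25/119) × (5/25) × (15/25) × (7/25) ≈ 0.00705882
shiraz: (37/119) × (19/37) × (13/37) × (11/37) ≈ 0.0166778
Highest score → shiraz.

shiraz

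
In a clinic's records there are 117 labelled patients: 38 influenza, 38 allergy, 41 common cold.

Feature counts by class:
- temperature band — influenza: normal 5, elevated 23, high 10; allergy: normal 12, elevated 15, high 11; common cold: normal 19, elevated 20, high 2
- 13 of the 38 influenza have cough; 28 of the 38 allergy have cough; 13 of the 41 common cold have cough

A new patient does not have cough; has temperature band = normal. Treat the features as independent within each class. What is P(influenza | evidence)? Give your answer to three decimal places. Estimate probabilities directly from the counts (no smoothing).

0.169

influenza: (38/117) × (5/38) × (25/38) ≈ 0.0281152
allergy: (38/117) × (12/38) × (10/38) ≈ 0.0269906
common cold: (41/117) × (19/41) × (28/41) ≈ 0.110903
P(influenza | x) = 0.0281152 / 0.1660088 ≈ 0.169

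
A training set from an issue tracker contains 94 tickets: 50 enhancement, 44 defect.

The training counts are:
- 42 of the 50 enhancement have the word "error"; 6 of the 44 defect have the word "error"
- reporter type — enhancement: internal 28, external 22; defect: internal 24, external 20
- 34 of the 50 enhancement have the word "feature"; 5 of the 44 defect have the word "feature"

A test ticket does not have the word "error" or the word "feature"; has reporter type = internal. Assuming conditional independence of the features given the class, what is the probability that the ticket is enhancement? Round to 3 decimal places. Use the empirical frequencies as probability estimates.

enhancement: (50/94) × (8/50) × (28/50) × (16/50) ≈ 0.0152511
defect: (44/94) × (38/44) × (24/44) × (39/44) ≈ 0.195446
P(enhancement | x) = 0.0152511 / 0.2106971 ≈ 0.072

0.072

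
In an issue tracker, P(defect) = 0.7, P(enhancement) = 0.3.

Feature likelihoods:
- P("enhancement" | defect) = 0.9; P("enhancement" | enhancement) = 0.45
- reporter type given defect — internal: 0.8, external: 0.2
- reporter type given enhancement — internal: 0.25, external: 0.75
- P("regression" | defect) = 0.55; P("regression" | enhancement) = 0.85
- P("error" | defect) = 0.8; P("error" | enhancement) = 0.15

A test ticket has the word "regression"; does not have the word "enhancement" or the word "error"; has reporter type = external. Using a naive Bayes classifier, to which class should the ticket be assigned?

defect: 0.7 × (1−0.9) × 0.2 × 0.55 × (1−0.8) = 0.00154
enhancement: 0.3 × (1−0.45) × 0.75 × 0.85 × (1−0.15) = 0.089409375
Highest score → enhancement.

enhancement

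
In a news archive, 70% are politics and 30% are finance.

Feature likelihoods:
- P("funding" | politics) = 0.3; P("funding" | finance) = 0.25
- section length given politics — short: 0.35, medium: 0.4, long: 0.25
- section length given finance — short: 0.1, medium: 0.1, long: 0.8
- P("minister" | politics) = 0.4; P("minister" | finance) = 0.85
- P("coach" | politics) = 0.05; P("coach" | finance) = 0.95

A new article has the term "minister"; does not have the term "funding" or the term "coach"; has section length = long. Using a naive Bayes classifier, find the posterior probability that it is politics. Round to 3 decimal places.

politics: 0.7 × (1−0.3) × 0.25 × 0.4 × (1−0.05) = 0.04655
finance: 0.3 × (1−0.25) × 0.8 × 0.85 × (1−0.95) = 0.00765
P(politics | x) = 0.04655 / 0.0542 ≈ 0.859

0.859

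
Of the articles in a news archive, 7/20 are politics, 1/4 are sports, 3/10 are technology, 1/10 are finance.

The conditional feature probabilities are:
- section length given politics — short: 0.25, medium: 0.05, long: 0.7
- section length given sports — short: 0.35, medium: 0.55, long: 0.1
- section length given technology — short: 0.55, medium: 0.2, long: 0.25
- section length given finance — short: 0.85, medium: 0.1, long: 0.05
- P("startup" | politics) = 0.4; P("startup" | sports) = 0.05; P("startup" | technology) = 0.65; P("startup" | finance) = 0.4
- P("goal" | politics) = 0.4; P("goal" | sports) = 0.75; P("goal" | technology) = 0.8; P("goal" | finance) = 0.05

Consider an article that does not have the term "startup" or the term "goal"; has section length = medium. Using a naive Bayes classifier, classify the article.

sports

politics: 0.35 × 0.05 × (1−0.4) × (1−0.4) = 0.0063
sports: 0.25 × 0.55 × (1−0.05) × (1−0.75) = 0.03265625
technology: 0.3 × 0.2 × (1−0.65) × (1−0.8) = 0.0042
finance: 0.1 × 0.1 × (1−0.4) × (1−0.05) = 0.0057
Highest score → sports.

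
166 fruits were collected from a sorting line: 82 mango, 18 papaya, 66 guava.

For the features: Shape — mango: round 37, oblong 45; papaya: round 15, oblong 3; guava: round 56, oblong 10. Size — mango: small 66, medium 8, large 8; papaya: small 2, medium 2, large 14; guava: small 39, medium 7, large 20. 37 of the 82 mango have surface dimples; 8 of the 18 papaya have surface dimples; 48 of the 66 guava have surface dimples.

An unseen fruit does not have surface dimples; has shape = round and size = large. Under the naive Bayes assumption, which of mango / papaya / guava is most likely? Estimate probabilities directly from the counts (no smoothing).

mango: (82/166) × (37/82) × (8/82) × (45/82) ≈ 0.0119335
papaya: (18/166) × (15/18) × (14/18) × (10/18) ≈ 0.0390451
guava: (66/166) × (56/66) × (20/66) × (18/66) ≈ 0.0278801
Highest score → papaya.

papaya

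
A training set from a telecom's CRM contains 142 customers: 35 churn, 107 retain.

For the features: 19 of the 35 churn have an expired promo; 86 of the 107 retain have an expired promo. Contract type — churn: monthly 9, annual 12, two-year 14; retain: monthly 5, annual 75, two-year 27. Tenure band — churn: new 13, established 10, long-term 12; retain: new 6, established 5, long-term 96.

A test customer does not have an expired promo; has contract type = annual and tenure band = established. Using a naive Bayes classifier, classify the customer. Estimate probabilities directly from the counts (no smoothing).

churn: (35/142) × (16/35) × (12/35) × (10/35) ≈ 0.0110377
retain: (107/142) × (21/107) × (75/107) × (5/107) ≈ 0.00484389
Highest score → churn.

churn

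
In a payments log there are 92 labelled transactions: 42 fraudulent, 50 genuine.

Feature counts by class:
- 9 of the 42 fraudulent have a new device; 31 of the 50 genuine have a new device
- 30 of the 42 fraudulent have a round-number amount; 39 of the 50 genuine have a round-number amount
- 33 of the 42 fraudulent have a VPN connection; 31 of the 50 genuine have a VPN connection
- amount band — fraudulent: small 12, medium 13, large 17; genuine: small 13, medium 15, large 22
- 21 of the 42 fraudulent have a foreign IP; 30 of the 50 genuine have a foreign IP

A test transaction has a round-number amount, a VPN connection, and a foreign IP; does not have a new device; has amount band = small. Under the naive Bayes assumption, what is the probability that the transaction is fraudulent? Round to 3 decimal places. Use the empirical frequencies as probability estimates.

0.649

fraudulent: (42/92) × (33/42) × (30/42) × (33/42) × (12/42) × (21/42) ≈ 0.0287584
genuine: (50/92) × (19/50) × (39/50) × (31/50) × (13/50) × (30/50) ≈ 0.0155803
P(fraudulent | x) = 0.0287584 / 0.0443387 ≈ 0.649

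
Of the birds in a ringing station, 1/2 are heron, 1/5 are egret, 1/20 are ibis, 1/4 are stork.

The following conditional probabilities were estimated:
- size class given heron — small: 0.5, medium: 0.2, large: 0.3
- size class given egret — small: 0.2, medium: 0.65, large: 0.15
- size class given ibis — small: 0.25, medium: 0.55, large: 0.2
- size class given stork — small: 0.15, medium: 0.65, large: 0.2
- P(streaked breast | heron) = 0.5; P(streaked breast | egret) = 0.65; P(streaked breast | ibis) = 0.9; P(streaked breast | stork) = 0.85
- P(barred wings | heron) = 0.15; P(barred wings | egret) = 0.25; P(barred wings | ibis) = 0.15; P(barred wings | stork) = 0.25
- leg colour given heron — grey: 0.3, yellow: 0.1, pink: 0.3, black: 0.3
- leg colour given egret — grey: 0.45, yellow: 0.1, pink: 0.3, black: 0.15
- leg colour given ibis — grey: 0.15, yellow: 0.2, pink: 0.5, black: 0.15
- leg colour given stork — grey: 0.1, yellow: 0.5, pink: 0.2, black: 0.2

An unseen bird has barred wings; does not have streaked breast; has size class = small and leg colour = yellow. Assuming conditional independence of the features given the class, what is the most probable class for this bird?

heron

heron: 0.5 × 0.5 × (1−0.5) × 0.15 × 0.1 = 0.001875
egret: 0.2 × 0.2 × (1−0.65) × 0.25 × 0.1 = 0.00035
ibis: 0.05 × 0.25 × (1−0.9) × 0.15 × 0.2 = 0.0000375
stork: 0.25 × 0.15 × (1−0.85) × 0.25 × 0.5 = 0.000703125
Highest score → heron.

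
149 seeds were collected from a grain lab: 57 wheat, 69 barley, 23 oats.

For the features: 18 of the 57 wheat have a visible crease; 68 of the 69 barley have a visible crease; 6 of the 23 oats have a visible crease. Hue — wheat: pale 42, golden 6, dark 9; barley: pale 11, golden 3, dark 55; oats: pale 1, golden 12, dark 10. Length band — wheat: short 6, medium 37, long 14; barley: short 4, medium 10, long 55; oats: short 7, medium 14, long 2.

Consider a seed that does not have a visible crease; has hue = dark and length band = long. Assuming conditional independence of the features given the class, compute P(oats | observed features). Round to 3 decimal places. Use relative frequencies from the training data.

wheat: (57/149) × (39/57) × (9/57) × (14/57) ≈ 0.0101508
barley: (69/149) × (1/69) × (55/69) × (55/69) ≈ 0.00426423
oats: (23/149) × (17/23) × (10/23) × (2/23) ≈ 0.00431357
P(oats | x) = 0.00431357 / 0.0187286 ≈ 0.230

0.230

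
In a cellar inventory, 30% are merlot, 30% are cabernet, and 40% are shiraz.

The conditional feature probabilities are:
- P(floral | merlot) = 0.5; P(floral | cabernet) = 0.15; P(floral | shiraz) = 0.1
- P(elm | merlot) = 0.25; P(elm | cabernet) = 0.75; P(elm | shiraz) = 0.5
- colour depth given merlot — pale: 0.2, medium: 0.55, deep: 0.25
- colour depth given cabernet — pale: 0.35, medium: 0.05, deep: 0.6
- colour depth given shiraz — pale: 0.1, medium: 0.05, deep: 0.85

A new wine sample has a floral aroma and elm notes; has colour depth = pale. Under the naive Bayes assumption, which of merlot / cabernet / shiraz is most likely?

cabernet

merlot: 0.3 × 0.5 × 0.25 × 0.2 = 0.0075
cabernet: 0.3 × 0.15 × 0.75 × 0.35 = 0.0118125
shiraz: 0.4 × 0.1 × 0.5 × 0.1 = 0.002
Highest score → cabernet.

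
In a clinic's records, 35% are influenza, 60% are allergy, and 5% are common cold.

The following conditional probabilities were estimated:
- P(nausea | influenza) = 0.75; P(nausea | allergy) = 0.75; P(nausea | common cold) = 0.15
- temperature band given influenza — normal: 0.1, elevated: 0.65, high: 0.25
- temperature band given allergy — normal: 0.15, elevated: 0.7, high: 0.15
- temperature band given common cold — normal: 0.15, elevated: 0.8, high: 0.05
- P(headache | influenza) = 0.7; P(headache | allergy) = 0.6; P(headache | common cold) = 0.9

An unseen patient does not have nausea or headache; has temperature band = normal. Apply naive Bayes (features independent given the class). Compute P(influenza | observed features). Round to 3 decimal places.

influenza: 0.35 × (1−0.75) × 0.1 × (1−0.7) = 0.002625
allergy: 0.6 × (1−0.75) × 0.15 × (1−0.6) = 0.009
common cold: 0.05 × (1−0.15) × 0.15 × (1−0.9) = 0.0006375
P(influenza | x) = 0.002625 / 0.0122625 ≈ 0.214

0.214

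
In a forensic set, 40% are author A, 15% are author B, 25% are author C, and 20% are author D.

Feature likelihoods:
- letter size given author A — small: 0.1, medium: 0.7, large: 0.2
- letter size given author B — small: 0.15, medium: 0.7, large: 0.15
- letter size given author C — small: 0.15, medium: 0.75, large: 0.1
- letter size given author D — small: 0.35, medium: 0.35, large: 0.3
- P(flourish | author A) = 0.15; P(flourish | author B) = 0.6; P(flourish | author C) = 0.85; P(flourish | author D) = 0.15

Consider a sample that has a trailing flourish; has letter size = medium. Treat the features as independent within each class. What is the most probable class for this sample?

author C

author A: 0.4 × 0.7 × 0.15 = 0.042
author B: 0.15 × 0.7 × 0.6 = 0.063
author C: 0.25 × 0.75 × 0.85 = 0.159375
author D: 0.2 × 0.35 × 0.15 = 0.0105
Highest score → author C.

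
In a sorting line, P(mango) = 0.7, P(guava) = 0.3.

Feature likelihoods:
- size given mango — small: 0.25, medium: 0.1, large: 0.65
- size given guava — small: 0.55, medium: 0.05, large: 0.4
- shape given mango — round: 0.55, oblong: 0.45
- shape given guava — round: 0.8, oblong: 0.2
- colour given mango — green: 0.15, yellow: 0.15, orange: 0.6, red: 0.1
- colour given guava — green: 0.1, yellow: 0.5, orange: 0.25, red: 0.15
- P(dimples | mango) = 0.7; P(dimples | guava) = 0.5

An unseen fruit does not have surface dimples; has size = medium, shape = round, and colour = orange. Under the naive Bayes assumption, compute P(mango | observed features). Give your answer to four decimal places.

0.8221

mango: 0.7 × 0.1 × 0.55 × 0.6 × (1−0.7) = 0.00693
guava: 0.3 × 0.05 × 0.8 × 0.25 × (1−0.5) = 0.0015
P(mango | x) = 0.00693 / 0.00843 ≈ 0.8221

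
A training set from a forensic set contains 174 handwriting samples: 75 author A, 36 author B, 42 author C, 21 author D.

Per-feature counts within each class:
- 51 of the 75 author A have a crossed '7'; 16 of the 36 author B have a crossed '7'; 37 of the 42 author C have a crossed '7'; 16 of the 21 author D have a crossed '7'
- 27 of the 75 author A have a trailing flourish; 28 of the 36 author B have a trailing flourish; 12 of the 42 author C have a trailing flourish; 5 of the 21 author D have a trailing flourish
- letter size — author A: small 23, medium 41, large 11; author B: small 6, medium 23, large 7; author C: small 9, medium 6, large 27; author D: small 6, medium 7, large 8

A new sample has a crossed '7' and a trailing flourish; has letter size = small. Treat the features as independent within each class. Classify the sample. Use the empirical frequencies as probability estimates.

author A

author A: (75/174) × (51/75) × (27/75) × (23/75) ≈ 0.0323586
author B: (36/174) × (16/36) × (28/36) × (6/36) ≈ 0.01192
author C: (42/174) × (37/42) × (12/42) × (9/42) ≈ 0.013019
author D: (21/174) × (16/21) × (5/21) × (6/21) ≈ 0.00625538
Highest score → author A.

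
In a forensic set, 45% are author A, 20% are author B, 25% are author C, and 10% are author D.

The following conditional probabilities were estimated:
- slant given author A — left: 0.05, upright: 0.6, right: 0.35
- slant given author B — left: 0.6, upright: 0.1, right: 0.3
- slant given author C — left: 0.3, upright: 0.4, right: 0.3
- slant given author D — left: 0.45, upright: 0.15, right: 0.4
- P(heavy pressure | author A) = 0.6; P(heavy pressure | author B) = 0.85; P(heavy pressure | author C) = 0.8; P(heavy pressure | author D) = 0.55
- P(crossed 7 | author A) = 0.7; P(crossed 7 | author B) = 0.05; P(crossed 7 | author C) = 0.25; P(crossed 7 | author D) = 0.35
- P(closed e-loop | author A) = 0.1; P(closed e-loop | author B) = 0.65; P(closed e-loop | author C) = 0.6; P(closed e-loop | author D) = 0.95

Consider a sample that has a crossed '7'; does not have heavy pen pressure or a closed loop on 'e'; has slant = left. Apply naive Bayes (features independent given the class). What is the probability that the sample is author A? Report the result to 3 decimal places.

author A: 0.45 × 0.05 × (1−0.6) × 0.7 × (1−0.1) = 0.00567
author B: 0.2 × 0.6 × (1−0.85) × 0.05 × (1−0.65) = 0.000315
author C: 0.25 × 0.3 × (1−0.8) × 0.25 × (1−0.6) = 0.0015
author D: 0.1 × 0.45 × (1−0.55) × 0.35 × (1−0.95) = 0.000354375
P(author A | x) = 0.00567 / 0.007839375 ≈ 0.723

0.723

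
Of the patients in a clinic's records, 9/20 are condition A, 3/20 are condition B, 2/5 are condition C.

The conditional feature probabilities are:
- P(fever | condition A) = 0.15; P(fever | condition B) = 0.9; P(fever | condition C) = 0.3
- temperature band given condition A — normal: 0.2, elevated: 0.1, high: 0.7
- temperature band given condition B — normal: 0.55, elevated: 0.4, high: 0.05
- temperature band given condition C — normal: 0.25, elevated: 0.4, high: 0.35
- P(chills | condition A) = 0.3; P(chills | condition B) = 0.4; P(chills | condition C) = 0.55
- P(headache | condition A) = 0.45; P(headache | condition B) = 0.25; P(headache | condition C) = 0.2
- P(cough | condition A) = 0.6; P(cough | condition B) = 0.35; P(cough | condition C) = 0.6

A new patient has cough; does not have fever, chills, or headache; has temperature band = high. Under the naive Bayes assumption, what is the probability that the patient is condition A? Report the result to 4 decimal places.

condition A: 0.45 × (1−0.15) × 0.7 × (1−0.3) × (1−0.45) × 0.6 = 0.06185025
condition B: 0.15 × (1−0.9) × 0.05 × (1−0.4) × (1−0.25) × 0.35 = 0.000118125
condition C: 0.4 × (1−0.3) × 0.35 × (1−0.55) × (1−0.2) × 0.6 = 0.021168
P(condition A | x) = 0.06185025 / 0.083136375 ≈ 0.7440

0.7440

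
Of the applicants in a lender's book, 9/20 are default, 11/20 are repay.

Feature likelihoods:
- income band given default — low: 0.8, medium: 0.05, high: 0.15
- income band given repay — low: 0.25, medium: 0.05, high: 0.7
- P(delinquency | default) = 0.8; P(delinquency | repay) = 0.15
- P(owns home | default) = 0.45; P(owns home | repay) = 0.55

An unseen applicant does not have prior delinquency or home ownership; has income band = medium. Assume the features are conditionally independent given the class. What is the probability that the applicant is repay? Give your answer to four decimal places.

0.8095

default: 0.45 × 0.05 × (1−0.8) × (1−0.45) = 0.002475
repay: 0.55 × 0.05 × (1−0.15) × (1−0.55) = 0.01051875
P(repay | x) = 0.01051875 / 0.01299375 ≈ 0.8095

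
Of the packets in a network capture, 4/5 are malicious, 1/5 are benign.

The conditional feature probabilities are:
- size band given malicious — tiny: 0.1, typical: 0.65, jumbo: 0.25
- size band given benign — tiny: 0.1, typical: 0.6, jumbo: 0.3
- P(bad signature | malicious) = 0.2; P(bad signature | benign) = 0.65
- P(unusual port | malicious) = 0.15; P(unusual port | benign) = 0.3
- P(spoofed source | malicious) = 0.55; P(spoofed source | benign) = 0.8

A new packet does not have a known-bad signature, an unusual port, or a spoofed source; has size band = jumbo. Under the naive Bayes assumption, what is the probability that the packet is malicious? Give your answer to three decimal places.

malicious: 0.8 × 0.25 × (1−0.2) × (1−0.15) × (1−0.55) = 0.0612
benign: 0.2 × 0.3 × (1−0.65) × (1−0.3) × (1−0.8) = 0.00294
P(malicious | x) = 0.0612 / 0.06414 ≈ 0.954

0.954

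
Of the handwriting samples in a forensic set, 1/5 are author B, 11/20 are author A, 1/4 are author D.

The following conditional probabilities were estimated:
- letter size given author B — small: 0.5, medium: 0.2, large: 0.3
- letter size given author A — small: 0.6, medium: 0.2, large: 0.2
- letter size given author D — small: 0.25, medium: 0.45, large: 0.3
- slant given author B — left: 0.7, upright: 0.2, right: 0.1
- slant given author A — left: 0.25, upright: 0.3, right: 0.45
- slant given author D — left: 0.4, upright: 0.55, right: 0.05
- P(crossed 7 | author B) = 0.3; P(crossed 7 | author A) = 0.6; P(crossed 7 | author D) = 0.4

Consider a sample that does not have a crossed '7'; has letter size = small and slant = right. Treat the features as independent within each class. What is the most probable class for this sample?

author A

author B: 0.2 × 0.5 × 0.1 × (1−0.3) = 0.007
author A: 0.55 × 0.6 × 0.45 × (1−0.6) = 0.0594
author D: 0.25 × 0.25 × 0.05 × (1−0.4) = 0.001875
Highest score → author A.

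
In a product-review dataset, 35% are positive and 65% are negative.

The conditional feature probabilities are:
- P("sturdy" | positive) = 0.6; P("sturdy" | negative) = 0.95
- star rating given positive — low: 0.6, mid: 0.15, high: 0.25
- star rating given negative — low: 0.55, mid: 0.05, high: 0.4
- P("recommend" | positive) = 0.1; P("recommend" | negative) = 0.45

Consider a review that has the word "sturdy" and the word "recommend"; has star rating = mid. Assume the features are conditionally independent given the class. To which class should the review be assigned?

negative

positive: 0.35 × 0.6 × 0.15 × 0.1 = 0.00315
negative: 0.65 × 0.95 × 0.05 × 0.45 = 0.01389375
Highest score → negative.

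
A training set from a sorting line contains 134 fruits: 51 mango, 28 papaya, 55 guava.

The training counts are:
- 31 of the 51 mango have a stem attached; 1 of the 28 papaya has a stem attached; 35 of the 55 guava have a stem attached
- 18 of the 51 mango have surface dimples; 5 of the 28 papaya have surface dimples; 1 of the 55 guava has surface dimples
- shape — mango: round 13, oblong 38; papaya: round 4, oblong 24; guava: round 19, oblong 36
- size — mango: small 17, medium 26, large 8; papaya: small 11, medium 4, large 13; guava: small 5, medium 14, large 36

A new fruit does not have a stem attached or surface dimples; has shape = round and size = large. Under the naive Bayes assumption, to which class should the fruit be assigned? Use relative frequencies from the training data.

mango: (51/134) × (20/51) × (33/51) × (13/51) × (8/51) ≈ 0.00386155
papaya: (28/134) × (27/28) × (23/28) × (4/28) × (13/28) ≈ 0.0109778
guava: (55/134) × (20/55) × (54/55) × (19/55) × (36/55) ≈ 0.033135
Highest score → guava.

guava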